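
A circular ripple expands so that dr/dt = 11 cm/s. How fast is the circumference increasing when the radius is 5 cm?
22π cm/s

C = 2πr
dC/dt = 2π · dr/dt = 2π · 11 = 22π cm/s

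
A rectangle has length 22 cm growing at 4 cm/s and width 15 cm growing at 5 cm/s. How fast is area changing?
170 cm²/s

A = lw
dA/dt = w·dl/dt + l·dw/dt = 15·4 + 22·5 = 170 cm²/s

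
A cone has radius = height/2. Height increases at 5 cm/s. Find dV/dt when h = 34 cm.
1445π cm³/s

V = (1/3)π(h/2)²h = πh³/12
dV/dt = πh²/4 · 5
At h = 34: dV/dt = 1445π cm³/s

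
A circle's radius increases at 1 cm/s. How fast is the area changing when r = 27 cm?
54π cm²/s

A = πr²
dA/dt = 2πr · dr/dt = 2π(27)(1) = 54π cm²/s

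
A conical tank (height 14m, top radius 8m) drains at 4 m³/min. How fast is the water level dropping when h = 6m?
49/(144π) ≈ 0.1083 m/min

r/h = 8/14, so r = (4/7)h
V = (1/3)πr²h = (1/3)π((4/7)h)²h = (16/147)πh³
dV/dh = (16/49)πh²
dh/dt = (dV/dt)/(dV/dh) = -4/((16/49)π·6²) = -49/(144π) m/min
The level is dropping at 49/(144π) ≈ 0.1083 m/min.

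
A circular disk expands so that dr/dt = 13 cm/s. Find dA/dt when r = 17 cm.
442π cm²/s

A = πr²
dA/dt = 2πr · dr/dt = 2π(17)(13) = 442π cm²/s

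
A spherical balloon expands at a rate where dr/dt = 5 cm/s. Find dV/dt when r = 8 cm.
1280π cm³/s

V = (4/3)πr³
dV/dt = dV/dr · dr/dt = 4πr² · 5
At r = 8: dV/dt = 1280π cm³/s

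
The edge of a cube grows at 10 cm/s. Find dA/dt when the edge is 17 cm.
2040 cm²/s

A = 6s²
dA/dt = 12s · ds/dt = 12·17·10 = 2040 cm²/s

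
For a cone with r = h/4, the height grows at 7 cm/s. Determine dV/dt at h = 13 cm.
1183π/16 cm³/s

V = (1/3)π(h/4)²h = πh³/48
dV/dt = πh²/16 · 7
At h = 13: dV/dt = 1183π/16 cm³/s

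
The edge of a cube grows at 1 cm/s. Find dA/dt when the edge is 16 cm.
192 cm²/s

A = 6s²
dA/dt = 12s · ds/dt = 12·16·1 = 192 cm²/s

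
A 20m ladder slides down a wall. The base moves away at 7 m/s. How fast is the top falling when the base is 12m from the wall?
21/4 = 5.25 m/s

x² + y² = 20²
2x·dx/dt + 2y·dy/dt = 0
dy/dt = -x/y · dx/dt = -12/16 · 7 = -21/4 m/s
The top is descending at 21/4 = 5.25 m/s.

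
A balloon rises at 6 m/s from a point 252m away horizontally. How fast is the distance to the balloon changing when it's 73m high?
438√68833/68833 ≈ 1.669 m/s

z² = 252² + y²
z = √(252² + 73²) = √68833
dz/dt = y/z · dy/dt = 73/√68833 · 6 = 438√68833/68833 ≈ 1.669 m/s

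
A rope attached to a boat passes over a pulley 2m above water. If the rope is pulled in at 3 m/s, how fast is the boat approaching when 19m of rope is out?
19√357/119 ≈ 3.017 m/s

rope² = x² + 2²
x = √(19² - 2²) = √357
dx/dt = (rope/x) · d(rope)/dt = (19/√357) · (-3) = -19√357/119 m/s
The boat approaches at 19√357/119 ≈ 3.017 m/s.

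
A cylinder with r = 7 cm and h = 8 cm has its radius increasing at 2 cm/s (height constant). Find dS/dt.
88π cm²/s

S = 2πrh + 2πr² (lateral + bases)
dS/dt = (2πh + 4πr)·dr/dt = (2π·8 + 4π·7)·2
= 88π cm²/s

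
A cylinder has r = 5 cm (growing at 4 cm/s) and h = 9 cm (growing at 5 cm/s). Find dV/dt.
485π cm³/s

V = πr²h
dV/dt = 2πrh·dr/dt + πr²·dh/dt
= 2π(5)(9)(4) + π(5)²(5)
= 485π cm³/s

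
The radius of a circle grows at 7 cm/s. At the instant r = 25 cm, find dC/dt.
14π cm/s

C = 2πr
dC/dt = 2π · dr/dt = 2π · 7 = 14π cm/s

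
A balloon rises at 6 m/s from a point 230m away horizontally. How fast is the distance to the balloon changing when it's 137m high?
822√71669/71669 ≈ 3.07 m/s

z² = 230² + y²
z = √(230² + 137²) = √71669
dz/dt = y/z · dy/dt = 137/√71669 · 6 = 822√71669/71669 ≈ 3.07 m/s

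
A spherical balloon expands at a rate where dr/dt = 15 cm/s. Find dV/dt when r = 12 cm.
8640π cm³/s

V = (4/3)πr³
dV/dt = dV/dr · dr/dt = 4πr² · 15
At r = 12: dV/dt = 8640π cm³/s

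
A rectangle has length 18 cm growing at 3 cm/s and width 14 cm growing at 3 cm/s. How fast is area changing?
96 cm²/s

A = lw
dA/dt = w·dl/dt + l·dw/dt = 14·3 + 18·3 = 96 cm²/s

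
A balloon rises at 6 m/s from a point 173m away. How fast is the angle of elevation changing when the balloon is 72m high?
0.029562 rad/s

tan(θ) = y/173
sec²(θ) · dθ/dt = (1/173) · dy/dt
dθ/dt = cos²(θ)/173 · 6 = 173/(173² + 72²) · 6
dθ/dt = 0.029562 rad/s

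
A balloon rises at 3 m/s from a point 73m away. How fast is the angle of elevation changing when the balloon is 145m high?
0.00831 rad/s

tan(θ) = y/73
sec²(θ) · dθ/dt = (1/73) · dy/dt
dθ/dt = cos²(θ)/73 · 3 = 73/(73² + 145²) · 3
dθ/dt = 0.00831 rad/s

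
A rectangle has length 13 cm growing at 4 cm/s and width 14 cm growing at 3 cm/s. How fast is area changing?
95 cm²/s

A = lw
dA/dt = w·dl/dt + l·dw/dt = 14·4 + 13·3 = 95 cm²/s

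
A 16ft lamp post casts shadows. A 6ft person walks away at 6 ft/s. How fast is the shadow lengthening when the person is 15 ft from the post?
18/5 ft/s

By similar triangles: 16/(x+s) = 6/s
Solving: s = 6x/10
ds/dt = 6/10 · dx/dt = 3/5 · 6 = 18/5 ft/s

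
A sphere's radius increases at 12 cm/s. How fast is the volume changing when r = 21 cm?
21168π cm³/s

V = (4/3)πr³
dV/dt = dV/dr · dr/dt = 4πr² · 12
At r = 21: dV/dt = 21168π cm³/s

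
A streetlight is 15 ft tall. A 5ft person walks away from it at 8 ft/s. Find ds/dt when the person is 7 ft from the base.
4 ft/s

By similar triangles: 15/(x+s) = 5/s
Solving: s = 5x/10
ds/dt = 5/10 · dx/dt = 1/2 · 8 = 4 ft/s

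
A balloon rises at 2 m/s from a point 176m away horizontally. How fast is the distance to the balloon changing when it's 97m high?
194√40385/40385 ≈ 0.9654 m/s

z² = 176² + y²
z = √(176² + 97²) = √40385
dz/dt = y/z · dy/dt = 97/√40385 · 2 = 194√40385/40385 ≈ 0.9654 m/s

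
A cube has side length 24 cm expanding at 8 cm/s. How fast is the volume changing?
13824 cm³/s

V = s³
dV/dt = 3s² · ds/dt = 3·24²·8 = 13824 cm³/s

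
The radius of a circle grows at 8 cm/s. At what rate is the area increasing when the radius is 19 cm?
304π cm²/s

A = πr²
dA/dt = 2πr · dr/dt = 2π(19)(8) = 304π cm²/s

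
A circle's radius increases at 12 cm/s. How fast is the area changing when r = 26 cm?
624π cm²/s

A = πr²
dA/dt = 2πr · dr/dt = 2π(26)(12) = 624π cm²/s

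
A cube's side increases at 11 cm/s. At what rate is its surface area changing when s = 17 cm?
2244 cm²/s

A = 6s²
dA/dt = 12s · ds/dt = 12·17·11 = 2244 cm²/s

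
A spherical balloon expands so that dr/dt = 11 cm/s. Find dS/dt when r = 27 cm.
2376π cm²/s

S = 4πr²
dS/dt = dS/dr · dr/dt = 8πr · 11
At r = 27: dS/dt = 2376π cm²/s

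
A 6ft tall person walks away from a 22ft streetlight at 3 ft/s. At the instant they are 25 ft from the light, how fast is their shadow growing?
9/8 ft/s

By similar triangles: 22/(x+s) = 6/s
Solving: s = 6x/16
ds/dt = 6/16 · dx/dt = 3/8 · 3 = 9/8 ft/s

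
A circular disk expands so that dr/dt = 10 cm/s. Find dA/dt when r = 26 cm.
520π cm²/s

A = πr²
dA/dt = 2πr · dr/dt = 2π(26)(10) = 520π cm²/s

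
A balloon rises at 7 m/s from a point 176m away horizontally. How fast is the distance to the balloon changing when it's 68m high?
119√89/445 ≈ 2.523 m/s

z² = 176² + y²
z = √(176² + 68²) = 20√89
dz/dt = y/z · dy/dt = 68/(20√89) · 7 = 119√89/445 ≈ 2.523 m/s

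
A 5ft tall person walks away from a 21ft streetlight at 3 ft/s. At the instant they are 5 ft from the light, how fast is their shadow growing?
15/16 ft/s

By similar triangles: 21/(x+s) = 5/s
Solving: s = 5x/16
ds/dt = 5/16 · dx/dt = 5/16 · 3 = 15/16 ft/s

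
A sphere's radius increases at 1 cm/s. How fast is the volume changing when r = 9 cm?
324π cm³/s

V = (4/3)πr³
dV/dt = dV/dr · dr/dt = 4πr² · 1
At r = 9: dV/dt = 324π cm³/s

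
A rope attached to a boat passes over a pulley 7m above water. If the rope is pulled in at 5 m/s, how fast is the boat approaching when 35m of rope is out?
25√6/12 ≈ 5.103 m/s

rope² = x² + 7²
x = √(35² - 7²) = 14√6
dx/dt = (rope/x) · d(rope)/dt = (35/(14√6)) · (-5) = -25√6/12 m/s
The boat approaches at 25√6/12 ≈ 5.103 m/s.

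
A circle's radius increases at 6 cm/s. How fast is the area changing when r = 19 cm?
228π cm²/s

A = πr²
dA/dt = 2πr · dr/dt = 2π(19)(6) = 228π cm²/s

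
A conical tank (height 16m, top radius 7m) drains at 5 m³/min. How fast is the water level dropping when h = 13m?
1280/(8281π) ≈ 0.0492 m/min

r/h = 7/16, so r = (7/16)h
V = (1/3)πr²h = (1/3)π((7/16)h)²h = (49/768)πh³
dV/dh = (49/256)πh²
dh/dt = (dV/dt)/(dV/dh) = -5/((49/256)π·13²) = -1280/(8281π) m/min
The level is dropping at 1280/(8281π) ≈ 0.0492 m/min.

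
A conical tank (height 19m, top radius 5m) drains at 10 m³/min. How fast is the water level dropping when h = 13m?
722/(845π) ≈ 0.272 m/min

r/h = 5/19, so r = (5/19)h
V = (1/3)πr²h = (1/3)π((5/19)h)²h = (25/1083)πh³
dV/dh = (25/361)πh²
dh/dt = (dV/dt)/(dV/dh) = -10/((25/361)π·13²) = -722/(845π) m/min
The level is dropping at 722/(845π) ≈ 0.272 m/min.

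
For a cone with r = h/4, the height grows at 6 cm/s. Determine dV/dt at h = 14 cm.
147π/2 cm³/s

V = (1/3)π(h/4)²h = πh³/48
dV/dt = πh²/16 · 6
At h = 14: dV/dt = 147π/2 cm³/s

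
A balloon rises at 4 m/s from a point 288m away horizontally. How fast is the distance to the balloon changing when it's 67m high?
268√87433/87433 ≈ 0.9064 m/s

z² = 288² + y²
z = √(288² + 67²) = √87433
dz/dt = y/z · dy/dt = 67/√87433 · 4 = 268√87433/87433 ≈ 0.9064 m/s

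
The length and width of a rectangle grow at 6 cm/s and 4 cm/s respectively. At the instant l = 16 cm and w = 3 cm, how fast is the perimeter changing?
20 cm/s

P = 2(l + w)
dP/dt = 2(dl/dt + dw/dt) = 2(6 + 4) = 20 cm/s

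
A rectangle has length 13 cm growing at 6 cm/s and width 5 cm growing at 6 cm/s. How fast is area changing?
108 cm²/s

A = lw
dA/dt = w·dl/dt + l·dw/dt = 5·6 + 13·6 = 108 cm²/s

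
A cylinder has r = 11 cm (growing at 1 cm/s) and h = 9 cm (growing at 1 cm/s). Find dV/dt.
319π cm³/s

V = πr²h
dV/dt = 2πrh·dr/dt + πr²·dh/dt
= 2π(11)(9)(1) + π(11)²(1)
= 319π cm³/s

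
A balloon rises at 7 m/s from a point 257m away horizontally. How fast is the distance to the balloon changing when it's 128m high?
896√82433/82433 ≈ 3.121 m/s

z² = 257² + y²
z = √(257² + 128²) = √82433
dz/dt = y/z · dy/dt = 128/√82433 · 7 = 896√82433/82433 ≈ 3.121 m/s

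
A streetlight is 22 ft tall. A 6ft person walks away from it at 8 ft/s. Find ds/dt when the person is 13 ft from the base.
3 ft/s

By similar triangles: 22/(x+s) = 6/s
Solving: s = 6x/16
ds/dt = 6/16 · dx/dt = 3/8 · 8 = 3 ft/s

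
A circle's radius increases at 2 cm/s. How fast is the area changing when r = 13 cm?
52π cm²/s

A = πr²
dA/dt = 2πr · dr/dt = 2π(13)(2) = 52π cm²/s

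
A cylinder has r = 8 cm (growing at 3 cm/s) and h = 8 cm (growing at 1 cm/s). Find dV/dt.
448π cm³/s

V = πr²h
dV/dt = 2πrh·dr/dt + πr²·dh/dt
= 2π(8)(8)(3) + π(8)²(1)
= 448π cm³/s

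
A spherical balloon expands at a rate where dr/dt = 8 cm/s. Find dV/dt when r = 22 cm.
15488π cm³/s

V = (4/3)πr³
dV/dt = dV/dr · dr/dt = 4πr² · 8
At r = 22: dV/dt = 15488π cm³/s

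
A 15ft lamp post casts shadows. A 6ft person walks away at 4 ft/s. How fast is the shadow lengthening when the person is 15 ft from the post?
8/3 ft/s

By similar triangles: 15/(x+s) = 6/s
Solving: s = 6x/9
ds/dt = 6/9 · dx/dt = 2/3 · 4 = 8/3 ft/s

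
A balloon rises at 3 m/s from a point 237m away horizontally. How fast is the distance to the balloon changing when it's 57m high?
57√6602/6602 ≈ 0.7015 m/s

z² = 237² + y²
z = √(237² + 57²) = 3√6602
dz/dt = y/z · dy/dt = 57/(3√6602) · 3 = 57√6602/6602 ≈ 0.7015 m/s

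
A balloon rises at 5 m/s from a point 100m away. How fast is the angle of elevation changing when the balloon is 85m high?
0.029028 rad/s

tan(θ) = y/100
sec²(θ) · dθ/dt = (1/100) · dy/dt
dθ/dt = cos²(θ)/100 · 5 = 100/(100² + 85²) · 5
dθ/dt = 0.029028 rad/s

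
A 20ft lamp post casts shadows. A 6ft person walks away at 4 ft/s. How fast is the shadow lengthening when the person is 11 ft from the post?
12/7 ft/s

By similar triangles: 20/(x+s) = 6/s
Solving: s = 6x/14
ds/dt = 6/14 · dx/dt = 3/7 · 4 = 12/7 ft/s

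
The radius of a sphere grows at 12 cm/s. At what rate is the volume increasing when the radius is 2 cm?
192π cm³/s

V = (4/3)πr³
dV/dt = dV/dr · dr/dt = 4πr² · 12
At r = 2: dV/dt = 192π cm³/s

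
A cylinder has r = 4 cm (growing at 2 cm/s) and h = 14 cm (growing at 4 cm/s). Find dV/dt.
288π cm³/s

V = πr²h
dV/dt = 2πrh·dr/dt + πr²·dh/dt
= 2π(4)(14)(2) + π(4)²(4)
= 288π cm³/s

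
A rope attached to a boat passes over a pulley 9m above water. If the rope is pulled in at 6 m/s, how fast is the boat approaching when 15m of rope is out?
15/2 = 7.5 m/s

rope² = x² + 9²
x = √(15² - 9²) = 12
dx/dt = (rope/x) · d(rope)/dt = (15/12) · (-6) = -15/2 m/s
The boat approaches at 15/2 = 7.5 m/s.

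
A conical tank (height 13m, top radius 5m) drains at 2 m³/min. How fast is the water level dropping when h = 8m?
169/(800π) ≈ 0.06724 m/min

r/h = 5/13, so r = (5/13)h
V = (1/3)πr²h = (1/3)π((5/13)h)²h = (25/507)πh³
dV/dh = (25/169)πh²
dh/dt = (dV/dt)/(dV/dh) = -2/((25/169)π·8²) = -169/(800π) m/min
The level is dropping at 169/(800π) ≈ 0.06724 m/min.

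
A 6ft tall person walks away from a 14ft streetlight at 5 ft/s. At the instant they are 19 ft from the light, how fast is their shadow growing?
15/4 ft/s

By similar triangles: 14/(x+s) = 6/s
Solving: s = 6x/8
ds/dt = 6/8 · dx/dt = 3/4 · 5 = 15/4 ft/s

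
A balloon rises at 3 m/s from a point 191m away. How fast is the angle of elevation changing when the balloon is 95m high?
0.012592 rad/s

tan(θ) = y/191
sec²(θ) · dθ/dt = (1/191) · dy/dt
dθ/dt = cos²(θ)/191 · 3 = 191/(191² + 95²) · 3
dθ/dt = 0.012592 rad/s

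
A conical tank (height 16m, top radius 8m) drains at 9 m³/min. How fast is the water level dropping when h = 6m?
1/π ≈ 0.3183 m/min

r/h = 8/16, so r = (1/2)h
V = (1/3)πr²h = (1/3)π((1/2)h)²h = (1/12)πh³
dV/dh = (1/4)πh²
dh/dt = (dV/dt)/(dV/dh) = -9/((1/4)π·6²) = -1/π m/min
The level is dropping at 1/π ≈ 0.3183 m/min.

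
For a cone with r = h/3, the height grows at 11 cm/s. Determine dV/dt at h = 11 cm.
1331π/9 cm³/s

V = (1/3)π(h/3)²h = πh³/27
dV/dt = πh²/9 · 11
At h = 11: dV/dt = 1331π/9 cm³/s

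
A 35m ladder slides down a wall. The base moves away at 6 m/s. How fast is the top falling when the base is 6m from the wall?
36√1189/1189 ≈ 1.044 m/s

x² + y² = 35²
2x·dx/dt + 2y·dy/dt = 0
dy/dt = -x/y · dx/dt = -6/√1189 · 6 = -36√1189/1189 m/s
The top is descending at 36√1189/1189 ≈ 1.044 m/s.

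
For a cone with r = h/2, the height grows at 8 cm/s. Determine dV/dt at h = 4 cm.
32π cm³/s

V = (1/3)π(h/2)²h = πh³/12
dV/dt = πh²/4 · 8
At h = 4: dV/dt = 32π cm³/s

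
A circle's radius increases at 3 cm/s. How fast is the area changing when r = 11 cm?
66π cm²/s

A = πr²
dA/dt = 2πr · dr/dt = 2π(11)(3) = 66π cm²/s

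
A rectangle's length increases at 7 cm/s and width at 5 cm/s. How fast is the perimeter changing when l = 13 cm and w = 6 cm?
24 cm/s

P = 2(l + w)
dP/dt = 2(dl/dt + dw/dt) = 2(7 + 5) = 24 cm/s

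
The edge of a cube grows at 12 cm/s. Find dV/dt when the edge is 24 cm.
20736 cm³/s

V = s³
dV/dt = 3s² · ds/dt = 3·24²·12 = 20736 cm³/s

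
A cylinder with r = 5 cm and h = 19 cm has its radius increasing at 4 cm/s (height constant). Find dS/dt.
232π cm²/s

S = 2πrh + 2πr² (lateral + bases)
dS/dt = (2πh + 4πr)·dr/dt = (2π·19 + 4π·5)·4
= 232π cm²/s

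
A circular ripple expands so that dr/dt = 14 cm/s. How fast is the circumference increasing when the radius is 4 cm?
28π cm/s

C = 2πr
dC/dt = 2π · dr/dt = 2π · 14 = 28π cm/s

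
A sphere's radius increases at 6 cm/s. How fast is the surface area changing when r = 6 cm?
288π cm²/s

S = 4πr²
dS/dt = dS/dr · dr/dt = 8πr · 6
At r = 6: dS/dt = 288π cm²/s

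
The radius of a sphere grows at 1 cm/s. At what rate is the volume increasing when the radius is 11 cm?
484π cm³/s

V = (4/3)πr³
dV/dt = dV/dr · dr/dt = 4πr² · 1
At r = 11: dV/dt = 484π cm³/s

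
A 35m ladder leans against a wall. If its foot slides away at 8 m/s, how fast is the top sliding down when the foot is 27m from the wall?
54√31/31 ≈ 9.699 m/s

x² + y² = 35²
2x·dx/dt + 2y·dy/dt = 0
dy/dt = -x/y · dx/dt = -27/(4√31) · 8 = -54√31/31 m/s
The top is descending at 54√31/31 ≈ 9.699 m/s.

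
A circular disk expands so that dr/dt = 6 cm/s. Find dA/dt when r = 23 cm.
276π cm²/s

A = πr²
dA/dt = 2πr · dr/dt = 2π(23)(6) = 276π cm²/s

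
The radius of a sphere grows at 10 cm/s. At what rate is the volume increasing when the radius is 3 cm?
360π cm³/s

V = (4/3)πr³
dV/dt = dV/dr · dr/dt = 4πr² · 10
At r = 3: dV/dt = 360π cm³/s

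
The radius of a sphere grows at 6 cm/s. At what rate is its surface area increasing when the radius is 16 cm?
768π cm²/s

S = 4πr²
dS/dt = dS/dr · dr/dt = 8πr · 6
At r = 16: dS/dt = 768π cm²/s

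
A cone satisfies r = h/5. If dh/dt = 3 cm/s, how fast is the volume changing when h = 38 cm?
4332π/25 cm³/s

V = (1/3)π(h/5)²h = πh³/75
dV/dt = πh²/25 · 3
At h = 38: dV/dt = 4332π/25 cm³/s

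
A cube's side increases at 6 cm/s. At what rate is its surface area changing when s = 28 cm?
2016 cm²/s

A = 6s²
dA/dt = 12s · ds/dt = 12·28·6 = 2016 cm²/s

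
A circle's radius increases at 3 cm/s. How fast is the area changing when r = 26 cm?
156π cm²/s

A = πr²
dA/dt = 2πr · dr/dt = 2π(26)(3) = 156π cm²/s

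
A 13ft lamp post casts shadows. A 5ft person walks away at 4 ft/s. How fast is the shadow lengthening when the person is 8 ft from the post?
5/2 ft/s

By similar triangles: 13/(x+s) = 5/s
Solving: s = 5x/8
ds/dt = 5/8 · dx/dt = 5/8 · 4 = 5/2 ft/s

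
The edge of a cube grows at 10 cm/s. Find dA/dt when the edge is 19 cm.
2280 cm²/s

A = 6s²
dA/dt = 12s · ds/dt = 12·19·10 = 2280 cm²/s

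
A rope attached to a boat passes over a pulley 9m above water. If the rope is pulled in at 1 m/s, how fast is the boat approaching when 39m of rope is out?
13√10/40 ≈ 1.028 m/s

rope² = x² + 9²
x = √(39² - 9²) = 12√10
dx/dt = (rope/x) · d(rope)/dt = (39/(12√10)) · (-1) = -13√10/40 m/s
The boat approaches at 13√10/40 ≈ 1.028 m/s.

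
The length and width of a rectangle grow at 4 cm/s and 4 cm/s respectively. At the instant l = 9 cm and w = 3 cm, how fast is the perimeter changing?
16 cm/s

P = 2(l + w)
dP/dt = 2(dl/dt + dw/dt) = 2(4 + 4) = 16 cm/s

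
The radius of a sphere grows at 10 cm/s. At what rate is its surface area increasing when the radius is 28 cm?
2240π cm²/s

S = 4πr²
dS/dt = dS/dr · dr/dt = 8πr · 10
At r = 28: dS/dt = 2240π cm²/s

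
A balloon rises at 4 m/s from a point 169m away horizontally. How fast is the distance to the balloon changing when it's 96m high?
384√37777/37777 ≈ 1.976 m/s

z² = 169² + y²
z = √(169² + 96²) = √37777
dz/dt = y/z · dy/dt = 96/√37777 · 4 = 384√37777/37777 ≈ 1.976 m/s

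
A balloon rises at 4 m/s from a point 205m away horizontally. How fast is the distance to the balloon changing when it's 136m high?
544√60521/60521 ≈ 2.211 m/s

z² = 205² + y²
z = √(205² + 136²) = √60521
dz/dt = y/z · dy/dt = 136/√60521 · 4 = 544√60521/60521 ≈ 2.211 m/s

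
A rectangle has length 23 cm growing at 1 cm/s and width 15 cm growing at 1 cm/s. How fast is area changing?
38 cm²/s

A = lw
dA/dt = w·dl/dt + l·dw/dt = 15·1 + 23·1 = 38 cm²/s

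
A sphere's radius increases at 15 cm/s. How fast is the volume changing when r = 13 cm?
10140π cm³/s

V = (4/3)πr³
dV/dt = dV/dr · dr/dt = 4πr² · 15
At r = 13: dV/dt = 10140π cm³/s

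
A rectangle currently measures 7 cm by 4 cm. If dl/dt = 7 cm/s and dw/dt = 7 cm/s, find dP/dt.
28 cm/s

P = 2(l + w)
dP/dt = 2(dl/dt + dw/dt) = 2(7 + 7) = 28 cm/s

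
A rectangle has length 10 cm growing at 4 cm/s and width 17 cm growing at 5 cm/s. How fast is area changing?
118 cm²/s

A = lw
dA/dt = w·dl/dt + l·dw/dt = 17·4 + 10·5 = 118 cm²/s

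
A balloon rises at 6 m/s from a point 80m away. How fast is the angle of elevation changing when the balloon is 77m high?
0.038933 rad/s

tan(θ) = y/80
sec²(θ) · dθ/dt = (1/80) · dy/dt
dθ/dt = cos²(θ)/80 · 6 = 80/(80² + 77²) · 6
dθ/dt = 0.038933 rad/s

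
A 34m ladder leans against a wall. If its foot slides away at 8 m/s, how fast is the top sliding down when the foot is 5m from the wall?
40√1131/1131 ≈ 1.189 m/s

x² + y² = 34²
2x·dx/dt + 2y·dy/dt = 0
dy/dt = -x/y · dx/dt = -5/√1131 · 8 = -40√1131/1131 m/s
The top is descending at 40√1131/1131 ≈ 1.189 m/s.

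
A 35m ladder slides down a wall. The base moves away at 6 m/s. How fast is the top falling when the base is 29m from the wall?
29√6/8 ≈ 8.879 m/s

x² + y² = 35²
2x·dx/dt + 2y·dy/dt = 0
dy/dt = -x/y · dx/dt = -29/(8√6) · 6 = -29√6/8 m/s
The top is descending at 29√6/8 ≈ 8.879 m/s.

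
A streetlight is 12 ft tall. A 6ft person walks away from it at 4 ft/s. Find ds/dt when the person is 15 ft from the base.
4 ft/s

By similar triangles: 12/(x+s) = 6/s
Solving: s = 6x/6
ds/dt = 6/6 · dx/dt = 1 · 4 = 4 ft/s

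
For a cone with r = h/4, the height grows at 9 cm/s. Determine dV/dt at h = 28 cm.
441π cm³/s

V = (1/3)π(h/4)²h = πh³/48
dV/dt = πh²/16 · 9
At h = 28: dV/dt = 441π cm³/s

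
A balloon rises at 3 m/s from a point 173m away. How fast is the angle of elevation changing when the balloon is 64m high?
0.015253 rad/s

tan(θ) = y/173
sec²(θ) · dθ/dt = (1/173) · dy/dt
dθ/dt = cos²(θ)/173 · 3 = 173/(173² + 64²) · 3
dθ/dt = 0.015253 rad/s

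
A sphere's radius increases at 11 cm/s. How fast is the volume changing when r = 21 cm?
19404π cm³/s

V = (4/3)πr³
dV/dt = dV/dr · dr/dt = 4πr² · 11
At r = 21: dV/dt = 19404π cm³/s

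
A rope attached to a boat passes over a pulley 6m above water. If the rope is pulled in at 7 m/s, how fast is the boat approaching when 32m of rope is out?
112√247/247 ≈ 7.126 m/s

rope² = x² + 6²
x = √(32² - 6²) = 2√247
dx/dt = (rope/x) · d(rope)/dt = (32/(2√247)) · (-7) = -112√247/247 m/s
The boat approaches at 112√247/247 ≈ 7.126 m/s.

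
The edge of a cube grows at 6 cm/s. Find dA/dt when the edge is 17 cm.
1224 cm²/s

A = 6s²
dA/dt = 12s · ds/dt = 12·17·6 = 1224 cm²/s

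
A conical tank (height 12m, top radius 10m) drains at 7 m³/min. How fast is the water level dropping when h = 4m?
63/(100π) ≈ 0.2005 m/min

r/h = 10/12, so r = (5/6)h
V = (1/3)πr²h = (1/3)π((5/6)h)²h = (25/108)πh³
dV/dh = (25/36)πh²
dh/dt = (dV/dt)/(dV/dh) = -7/((25/36)π·4²) = -63/(100π) m/min
The level is dropping at 63/(100π) ≈ 0.2005 m/min.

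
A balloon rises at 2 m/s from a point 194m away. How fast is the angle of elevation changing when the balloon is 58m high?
0.009463 rad/s

tan(θ) = y/194
sec²(θ) · dθ/dt = (1/194) · dy/dt
dθ/dt = cos²(θ)/194 · 2 = 194/(194² + 58²) · 2
dθ/dt = 0.009463 rad/s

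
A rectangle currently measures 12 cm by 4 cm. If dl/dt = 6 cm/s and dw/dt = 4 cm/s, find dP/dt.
20 cm/s

P = 2(l + w)
dP/dt = 2(dl/dt + dw/dt) = 2(6 + 4) = 20 cm/s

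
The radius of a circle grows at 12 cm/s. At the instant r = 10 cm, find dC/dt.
24π cm/s

C = 2πr
dC/dt = 2π · dr/dt = 2π · 12 = 24π cm/s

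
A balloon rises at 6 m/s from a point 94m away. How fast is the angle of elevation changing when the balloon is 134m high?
0.021051 rad/s

tan(θ) = y/94
sec²(θ) · dθ/dt = (1/94) · dy/dt
dθ/dt = cos²(θ)/94 · 6 = 94/(94² + 134²) · 6
dθ/dt = 0.021051 rad/s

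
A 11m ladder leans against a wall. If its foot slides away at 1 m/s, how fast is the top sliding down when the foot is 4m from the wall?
4√105/105 ≈ 0.3904 m/s

x² + y² = 11²
2x·dx/dt + 2y·dy/dt = 0
dy/dt = -x/y · dx/dt = -4/√105 · 1 = -4√105/105 m/s
The top is descending at 4√105/105 ≈ 0.3904 m/s.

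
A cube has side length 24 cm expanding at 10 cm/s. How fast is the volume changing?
17280 cm³/s

V = s³
dV/dt = 3s² · ds/dt = 3·24²·10 = 17280 cm³/s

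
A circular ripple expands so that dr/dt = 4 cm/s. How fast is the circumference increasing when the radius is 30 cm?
8π cm/s

C = 2πr
dC/dt = 2π · dr/dt = 2π · 4 = 8π cm/s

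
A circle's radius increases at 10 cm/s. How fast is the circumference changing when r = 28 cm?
20π cm/s

C = 2πr
dC/dt = 2π · dr/dt = 2π · 10 = 20π cm/s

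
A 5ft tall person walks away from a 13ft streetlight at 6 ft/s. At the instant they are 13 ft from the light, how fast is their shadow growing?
15/4 ft/s

By similar triangles: 13/(x+s) = 5/s
Solving: s = 5x/8
ds/dt = 5/8 · dx/dt = 5/8 · 6 = 15/4 ft/s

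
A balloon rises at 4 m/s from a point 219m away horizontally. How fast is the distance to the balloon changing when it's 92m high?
368√2257/11285 ≈ 1.549 m/s

z² = 219² + y²
z = √(219² + 92²) = 5√2257
dz/dt = y/z · dy/dt = 92/(5√2257) · 4 = 368√2257/11285 ≈ 1.549 m/s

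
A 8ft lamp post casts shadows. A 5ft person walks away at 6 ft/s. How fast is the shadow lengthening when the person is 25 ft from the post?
10 ft/s

By similar triangles: 8/(x+s) = 5/s
Solving: s = 5x/3
ds/dt = 5/3 · dx/dt = 5/3 · 6 = 10 ft/s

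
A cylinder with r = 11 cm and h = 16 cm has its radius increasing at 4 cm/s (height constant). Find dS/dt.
304π cm²/s

S = 2πrh + 2πr² (lateral + bases)
dS/dt = (2πh + 4πr)·dr/dt = (2π·16 + 4π·11)·4
= 304π cm²/s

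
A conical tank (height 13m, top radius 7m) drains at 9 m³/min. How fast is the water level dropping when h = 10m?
1521/(4900π) ≈ 0.09881 m/min

r/h = 7/13, so r = (7/13)h
V = (1/3)πr²h = (1/3)π((7/13)h)²h = (49/507)πh³
dV/dh = (49/169)πh²
dh/dt = (dV/dt)/(dV/dh) = -9/((49/169)π·10²) = -1521/(4900π) m/min
The level is dropping at 1521/(4900π) ≈ 0.09881 m/min.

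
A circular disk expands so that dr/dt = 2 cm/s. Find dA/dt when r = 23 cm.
92π cm²/s

A = πr²
dA/dt = 2πr · dr/dt = 2π(23)(2) = 92π cm²/s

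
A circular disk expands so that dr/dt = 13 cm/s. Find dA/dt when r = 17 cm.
442π cm²/s

A = πr²
dA/dt = 2πr · dr/dt = 2π(17)(13) = 442π cm²/s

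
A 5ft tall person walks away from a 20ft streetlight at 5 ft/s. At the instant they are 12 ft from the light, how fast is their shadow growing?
5/3 ft/s

By similar triangles: 20/(x+s) = 5/s
Solving: s = 5x/15
ds/dt = 5/15 · dx/dt = 1/3 · 5 = 5/3 ft/s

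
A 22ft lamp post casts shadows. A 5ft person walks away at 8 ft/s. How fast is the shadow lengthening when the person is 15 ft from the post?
40/17 ft/s

By similar triangles: 22/(x+s) = 5/s
Solving: s = 5x/17
ds/dt = 5/17 · dx/dt = 5/17 · 8 = 40/17 ft/s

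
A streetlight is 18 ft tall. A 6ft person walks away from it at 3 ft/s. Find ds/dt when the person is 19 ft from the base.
3/2 ft/s

By similar triangles: 18/(x+s) = 6/s
Solving: s = 6x/12
ds/dt = 6/12 · dx/dt = 1/2 · 3 = 3/2 ft/s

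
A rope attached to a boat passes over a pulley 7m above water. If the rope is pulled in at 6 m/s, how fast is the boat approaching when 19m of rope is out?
19√78/26 ≈ 6.454 m/s

rope² = x² + 7²
x = √(19² - 7²) = 2√78
dx/dt = (rope/x) · d(rope)/dt = (19/(2√78)) · (-6) = -19√78/26 m/s
The boat approaches at 19√78/26 ≈ 6.454 m/s.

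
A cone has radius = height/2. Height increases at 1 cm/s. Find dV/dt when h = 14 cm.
49π cm³/s

V = (1/3)π(h/2)²h = πh³/12
dV/dt = πh²/4 · 1
At h = 14: dV/dt = 49π cm³/s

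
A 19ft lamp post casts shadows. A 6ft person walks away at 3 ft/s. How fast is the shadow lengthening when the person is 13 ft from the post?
18/13 ft/s

By similar triangles: 19/(x+s) = 6/s
Solving: s = 6x/13
ds/dt = 6/13 · dx/dt = 6/13 · 3 = 18/13 ft/s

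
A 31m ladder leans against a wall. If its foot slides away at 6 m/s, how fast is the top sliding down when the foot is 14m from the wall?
28√85/85 ≈ 3.037 m/s

x² + y² = 31²
2x·dx/dt + 2y·dy/dt = 0
dy/dt = -x/y · dx/dt = -14/(3√85) · 6 = -28√85/85 m/s
The top is descending at 28√85/85 ≈ 3.037 m/s.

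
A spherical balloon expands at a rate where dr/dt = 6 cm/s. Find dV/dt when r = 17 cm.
6936π cm³/s

V = (4/3)πr³
dV/dt = dV/dr · dr/dt = 4πr² · 6
At r = 17: dV/dt = 6936π cm³/s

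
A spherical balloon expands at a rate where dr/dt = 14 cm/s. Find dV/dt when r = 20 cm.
22400π cm³/s

V = (4/3)πr³
dV/dt = dV/dr · dr/dt = 4πr² · 14
At r = 20: dV/dt = 22400π cm³/s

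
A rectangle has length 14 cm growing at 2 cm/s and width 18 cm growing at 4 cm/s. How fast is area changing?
92 cm²/s

A = lw
dA/dt = w·dl/dt + l·dw/dt = 18·2 + 14·4 = 92 cm²/s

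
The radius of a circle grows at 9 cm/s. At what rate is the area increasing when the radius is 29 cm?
522π cm²/s

A = πr²
dA/dt = 2πr · dr/dt = 2π(29)(9) = 522π cm²/s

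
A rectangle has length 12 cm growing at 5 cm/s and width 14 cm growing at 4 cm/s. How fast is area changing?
118 cm²/s

A = lw
dA/dt = w·dl/dt + l·dw/dt = 14·5 + 12·4 = 118 cm²/s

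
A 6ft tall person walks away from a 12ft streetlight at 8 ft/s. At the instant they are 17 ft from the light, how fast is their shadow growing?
8 ft/s

By similar triangles: 12/(x+s) = 6/s
Solving: s = 6x/6
ds/dt = 6/6 · dx/dt = 1 · 8 = 8 ft/s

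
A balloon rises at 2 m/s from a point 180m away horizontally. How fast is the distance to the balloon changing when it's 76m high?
19√2386/1193 ≈ 0.7779 m/s

z² = 180² + y²
z = √(180² + 76²) = 4√2386
dz/dt = y/z · dy/dt = 76/(4√2386) · 2 = 19√2386/1193 ≈ 0.7779 m/s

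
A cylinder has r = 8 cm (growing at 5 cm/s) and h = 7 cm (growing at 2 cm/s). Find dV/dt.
688π cm³/s

V = πr²h
dV/dt = 2πrh·dr/dt + πr²·dh/dt
= 2π(8)(7)(5) + π(8)²(2)
= 688π cm³/s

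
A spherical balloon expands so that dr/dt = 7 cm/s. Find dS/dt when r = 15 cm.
840π cm²/s

S = 4πr²
dS/dt = dS/dr · dr/dt = 8πr · 7
At r = 15: dS/dt = 840π cm²/s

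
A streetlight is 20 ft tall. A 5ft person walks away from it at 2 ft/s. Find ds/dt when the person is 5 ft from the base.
2/3 ft/s

By similar triangles: 20/(x+s) = 5/s
Solving: s = 5x/15
ds/dt = 5/15 · dx/dt = 1/3 · 2 = 2/3 ft/s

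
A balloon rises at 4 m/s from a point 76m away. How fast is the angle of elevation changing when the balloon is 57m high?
0.033684 rad/s

tan(θ) = y/76
sec²(θ) · dθ/dt = (1/76) · dy/dt
dθ/dt = cos²(θ)/76 · 4 = 76/(76² + 57²) · 4
dθ/dt = 0.033684 rad/s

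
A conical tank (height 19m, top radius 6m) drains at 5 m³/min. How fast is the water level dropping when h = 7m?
1805/(1764π) ≈ 0.3257 m/min

r/h = 6/19, so r = (6/19)h
V = (1/3)πr²h = (1/3)π((6/19)h)²h = (12/361)πh³
dV/dh = (36/361)πh²
dh/dt = (dV/dt)/(dV/dh) = -5/((36/361)π·7²) = -1805/(1764π) m/min
The level is dropping at 1805/(1764π) ≈ 0.3257 m/min.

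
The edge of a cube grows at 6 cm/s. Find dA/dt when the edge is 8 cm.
576 cm²/s

A = 6s²
dA/dt = 12s · ds/dt = 12·8·6 = 576 cm²/s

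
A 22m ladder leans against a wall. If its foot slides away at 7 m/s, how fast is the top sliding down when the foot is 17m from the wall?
119√195/195 ≈ 8.522 m/s

x² + y² = 22²
2x·dx/dt + 2y·dy/dt = 0
dy/dt = -x/y · dx/dt = -17/√195 · 7 = -119√195/195 m/s
The top is descending at 119√195/195 ≈ 8.522 m/s.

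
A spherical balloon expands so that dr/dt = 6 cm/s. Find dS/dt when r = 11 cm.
528π cm²/s

S = 4πr²
dS/dt = dS/dr · dr/dt = 8πr · 6
At r = 11: dS/dt = 528π cm²/s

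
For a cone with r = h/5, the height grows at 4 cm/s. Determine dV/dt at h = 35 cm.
196π cm³/s

V = (1/3)π(h/5)²h = πh³/75
dV/dt = πh²/25 · 4
At h = 35: dV/dt = 196π cm³/s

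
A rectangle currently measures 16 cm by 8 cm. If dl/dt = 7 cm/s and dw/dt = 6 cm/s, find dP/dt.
26 cm/s

P = 2(l + w)
dP/dt = 2(dl/dt + dw/dt) = 2(7 + 6) = 26 cm/s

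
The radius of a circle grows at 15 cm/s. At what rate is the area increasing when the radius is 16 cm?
480π cm²/s

A = πr²
dA/dt = 2πr · dr/dt = 2π(16)(15) = 480π cm²/s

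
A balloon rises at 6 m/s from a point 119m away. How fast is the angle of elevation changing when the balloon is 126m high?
0.023771 rad/s

tan(θ) = y/119
sec²(θ) · dθ/dt = (1/119) · dy/dt
dθ/dt = cos²(θ)/119 · 6 = 119/(119² + 126²) · 6
dθ/dt = 0.023771 rad/s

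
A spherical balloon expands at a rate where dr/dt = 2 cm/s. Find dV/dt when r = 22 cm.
3872π cm³/s

V = (4/3)πr³
dV/dt = dV/dr · dr/dt = 4πr² · 2
At r = 22: dV/dt = 3872π cm³/s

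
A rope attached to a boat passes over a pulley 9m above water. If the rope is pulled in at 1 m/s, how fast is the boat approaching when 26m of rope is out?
26√595/595 ≈ 1.066 m/s

rope² = x² + 9²
x = √(26² - 9²) = √595
dx/dt = (rope/x) · d(rope)/dt = (26/√595) · (-1) = -26√595/595 m/s
The boat approaches at 26√595/595 ≈ 1.066 m/s.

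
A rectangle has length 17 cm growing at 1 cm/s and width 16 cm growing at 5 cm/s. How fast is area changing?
101 cm²/s

A = lw
dA/dt = w·dl/dt + l·dw/dt = 16·1 + 17·5 = 101 cm²/s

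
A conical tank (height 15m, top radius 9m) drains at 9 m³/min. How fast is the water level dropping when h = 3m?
25/(9π) ≈ 0.8842 m/min

r/h = 9/15, so r = (3/5)h
V = (1/3)πr²h = (1/3)π((3/5)h)²h = (3/25)πh³
dV/dh = (9/25)πh²
dh/dt = (dV/dt)/(dV/dh) = -9/((9/25)π·3²) = -25/(9π) m/min
The level is dropping at 25/(9π) ≈ 0.8842 m/min.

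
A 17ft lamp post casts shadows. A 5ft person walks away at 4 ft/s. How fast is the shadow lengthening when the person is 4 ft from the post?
5/3 ft/s

By similar triangles: 17/(x+s) = 5/s
Solving: s = 5x/12
ds/dt = 5/12 · dx/dt = 5/12 · 4 = 5/3 ft/s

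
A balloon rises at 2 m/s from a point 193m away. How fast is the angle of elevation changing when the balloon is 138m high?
0.006857 rad/s

tan(θ) = y/193
sec²(θ) · dθ/dt = (1/193) · dy/dt
dθ/dt = cos²(θ)/193 · 2 = 193/(193² + 138²) · 2
dθ/dt = 0.006857 rad/s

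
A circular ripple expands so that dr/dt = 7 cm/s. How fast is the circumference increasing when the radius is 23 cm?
14π cm/s

C = 2πr
dC/dt = 2π · dr/dt = 2π · 7 = 14π cm/s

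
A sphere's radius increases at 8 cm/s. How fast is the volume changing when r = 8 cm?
2048π cm³/s

V = (4/3)πr³
dV/dt = dV/dr · dr/dt = 4πr² · 8
At r = 8: dV/dt = 2048π cm³/s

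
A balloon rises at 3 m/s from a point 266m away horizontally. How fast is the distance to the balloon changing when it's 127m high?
381√86885/86885 ≈ 1.293 m/s

z² = 266² + y²
z = √(266² + 127²) = √86885
dz/dt = y/z · dy/dt = 127/√86885 · 3 = 381√86885/86885 ≈ 1.293 m/s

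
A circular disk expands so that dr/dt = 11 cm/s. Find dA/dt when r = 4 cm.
88π cm²/s

A = πr²
dA/dt = 2πr · dr/dt = 2π(4)(11) = 88π cm²/s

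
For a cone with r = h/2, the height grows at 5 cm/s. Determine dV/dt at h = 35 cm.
6125π/4 cm³/s

V = (1/3)π(h/2)²h = πh³/12
dV/dt = πh²/4 · 5
At h = 35: dV/dt = 6125π/4 cm³/s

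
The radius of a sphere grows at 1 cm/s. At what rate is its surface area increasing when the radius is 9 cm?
72π cm²/s

S = 4πr²
dS/dt = dS/dr · dr/dt = 8πr · 1
At r = 9: dS/dt = 72π cm²/s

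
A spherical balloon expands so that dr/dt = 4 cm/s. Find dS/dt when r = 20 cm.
640π cm²/s

S = 4πr²
dS/dt = dS/dr · dr/dt = 8πr · 4
At r = 20: dS/dt = 640π cm²/s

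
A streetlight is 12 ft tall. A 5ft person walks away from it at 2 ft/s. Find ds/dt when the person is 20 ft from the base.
10/7 ft/s

By similar triangles: 12/(x+s) = 5/s
Solving: s = 5x/7
ds/dt = 5/7 · dx/dt = 5/7 · 2 = 10/7 ft/s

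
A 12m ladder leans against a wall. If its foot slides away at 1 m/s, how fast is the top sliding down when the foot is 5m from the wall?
5√119/119 ≈ 0.4583 m/s

x² + y² = 12²
2x·dx/dt + 2y·dy/dt = 0
dy/dt = -x/y · dx/dt = -5/√119 · 1 = -5√119/119 m/s
The top is descending at 5√119/119 ≈ 0.4583 m/s.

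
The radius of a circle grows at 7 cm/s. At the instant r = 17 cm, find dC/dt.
14π cm/s

C = 2πr
dC/dt = 2π · dr/dt = 2π · 7 = 14π cm/s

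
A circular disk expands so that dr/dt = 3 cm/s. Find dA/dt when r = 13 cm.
78π cm²/s

A = πr²
dA/dt = 2πr · dr/dt = 2π(13)(3) = 78π cm²/s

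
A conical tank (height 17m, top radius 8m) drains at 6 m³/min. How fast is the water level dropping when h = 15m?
289/(2400π) ≈ 0.03833 m/min

r/h = 8/17, so r = (8/17)h
V = (1/3)πr²h = (1/3)π((8/17)h)²h = (64/867)πh³
dV/dh = (64/289)πh²
dh/dt = (dV/dt)/(dV/dh) = -6/((64/289)π·15²) = -289/(2400π) m/min
The level is dropping at 289/(2400π) ≈ 0.03833 m/min.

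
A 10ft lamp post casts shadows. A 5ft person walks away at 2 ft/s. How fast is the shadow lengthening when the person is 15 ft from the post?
2 ft/s

By similar triangles: 10/(x+s) = 5/s
Solving: s = 5x/5
ds/dt = 5/5 · dx/dt = 1 · 2 = 2 ft/s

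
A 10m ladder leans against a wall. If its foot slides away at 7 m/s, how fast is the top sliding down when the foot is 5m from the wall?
7√3/3 ≈ 4.041 m/s

x² + y² = 10²
2x·dx/dt + 2y·dy/dt = 0
dy/dt = -x/y · dx/dt = -5/(5√3) · 7 = -7√3/3 m/s
The top is descending at 7√3/3 ≈ 4.041 m/s.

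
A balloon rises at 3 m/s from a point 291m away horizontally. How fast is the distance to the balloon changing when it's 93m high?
93√10370/10370 ≈ 0.9133 m/s

z² = 291² + y²
z = √(291² + 93²) = 3√10370
dz/dt = y/z · dy/dt = 93/(3√10370) · 3 = 93√10370/10370 ≈ 0.9133 m/s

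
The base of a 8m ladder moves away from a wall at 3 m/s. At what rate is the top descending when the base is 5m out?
5√39/13 ≈ 2.402 m/s

x² + y² = 8²
2x·dx/dt + 2y·dy/dt = 0
dy/dt = -x/y · dx/dt = -5/√39 · 3 = -5√39/13 m/s
The top is descending at 5√39/13 ≈ 2.402 m/s.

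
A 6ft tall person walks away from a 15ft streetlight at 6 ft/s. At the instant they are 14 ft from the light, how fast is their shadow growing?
4 ft/s

By similar triangles: 15/(x+s) = 6/s
Solving: s = 6x/9
ds/dt = 6/9 · dx/dt = 2/3 · 6 = 4 ft/s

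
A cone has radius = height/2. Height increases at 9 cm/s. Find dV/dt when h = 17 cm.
2601π/4 cm³/s

V = (1/3)π(h/2)²h = πh³/12
dV/dt = πh²/4 · 9
At h = 17: dV/dt = 2601π/4 cm³/s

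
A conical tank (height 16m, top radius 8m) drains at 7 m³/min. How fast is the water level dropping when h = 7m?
4/(7π) ≈ 0.1819 m/min

r/h = 8/16, so r = (1/2)h
V = (1/3)πr²h = (1/3)π((1/2)h)²h = (1/12)πh³
dV/dh = (1/4)πh²
dh/dt = (dV/dt)/(dV/dh) = -7/((1/4)π·7²) = -4/(7π) m/min
The level is dropping at 4/(7π) ≈ 0.1819 m/min.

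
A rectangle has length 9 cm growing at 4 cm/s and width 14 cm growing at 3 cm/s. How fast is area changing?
83 cm²/s

A = lw
dA/dt = w·dl/dt + l·dw/dt = 14·4 + 9·3 = 83 cm²/s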